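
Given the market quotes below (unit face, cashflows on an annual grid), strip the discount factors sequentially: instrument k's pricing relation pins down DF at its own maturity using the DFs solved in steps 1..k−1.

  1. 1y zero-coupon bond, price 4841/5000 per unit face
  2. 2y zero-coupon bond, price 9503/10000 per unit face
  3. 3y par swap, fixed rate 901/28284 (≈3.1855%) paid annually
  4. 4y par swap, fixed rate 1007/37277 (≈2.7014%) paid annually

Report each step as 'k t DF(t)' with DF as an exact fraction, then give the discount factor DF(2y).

1 1 4841/5000
2 2 9503/10000
3 3 9099/10000
4 4 8993/10000
DF(2y) = 9503/10000 ≈ 0.950300

step 1 [1y] zero: DF = P = 4841/5000 ≈ 0.968200
step 2 [2y] zero: DF = P = 9503/10000 ≈ 0.950300
step 3 [3y] swap r/1=901/28284: DF=(1 − 901/28284·(0.968200+0.950300))/(1+901/28284) = 9099/10000 ≈ 0.909900
step 4 [4y] swap r/1=1007/37277: DF=(1 − 1007/37277·(0.968200+0.950300+0.909900))/(1+1007/37277) = 8993/10000 ≈ 0.899300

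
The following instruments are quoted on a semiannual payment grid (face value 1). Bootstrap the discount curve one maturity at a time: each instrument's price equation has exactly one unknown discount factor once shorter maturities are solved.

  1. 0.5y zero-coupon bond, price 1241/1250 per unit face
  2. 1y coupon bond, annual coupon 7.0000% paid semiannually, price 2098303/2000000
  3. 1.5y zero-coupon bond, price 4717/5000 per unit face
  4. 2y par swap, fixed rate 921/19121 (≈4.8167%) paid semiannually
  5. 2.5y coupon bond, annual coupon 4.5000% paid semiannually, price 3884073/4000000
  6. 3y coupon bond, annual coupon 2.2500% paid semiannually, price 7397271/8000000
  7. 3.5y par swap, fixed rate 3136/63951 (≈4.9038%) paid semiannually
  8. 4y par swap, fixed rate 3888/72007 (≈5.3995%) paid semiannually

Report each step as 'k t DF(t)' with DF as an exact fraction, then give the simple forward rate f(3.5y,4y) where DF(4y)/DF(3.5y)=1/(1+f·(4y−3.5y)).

1 1/2 1241/1250
2 1 9801/10000
3 3/2 4717/5000
4 2 9079/10000
5 5/2 1731/2000
6 3 4311/5000
7 7/2 527/625
8 4 1007/1250
f(3.5y,4y) = ((527/625)/(1007/1250) − 1)/(1/2) = 94/1007 ≈ 9.3347%

step 1 [0.5y] zero: DF = P = 1241/1250 ≈ 0.992800
step 2 [1y] bond c/2=7/200: DF=(2098303/2000000 − 7/200·(0.992800))/(1+7/200) = 9801/10000 ≈ 0.980100
step 3 [1.5y] zero: DF = P = 4717/5000 ≈ 0.943400
step 4 [2y] swap r/2=921/38242: DF=(1 − 921/38242·(0.992800+0.980100+0.943400))/(1+921/38242) = 9079/10000 ≈ 0.907900
step 5 [2.5y] bond c/2=9/400: DF=(3884073/4000000 − 9/400·(0.992800+0.980100+0.943400+0.907900))/(1+9/400) = 1731/2000 ≈ 0.865500
step 6 [3y] bond c/2=9/800: DF=(7397271/8000000 − 9/800·(0.992800+0.980100+0.943400+0.907900+0.865500))/(1+9/800) = 4311/5000 ≈ 0.862200
step 7 [3.5y] swap r/2=1568/63951: DF=(1 − 1568/63951·(0.992800+0.980100+0.943400+0.907900+0.865500+0.862200))/(1+1568/63951) = 527/625 ≈ 0.843200
step 8 [4y] swap r/2=1944/72007: DF=(1 − 1944/72007·(0.992800+0.980100+0.943400+0.907900+0.865500+0.862200+0.843200))/(1+1944/72007) = 1007/1250 ≈ 0.805600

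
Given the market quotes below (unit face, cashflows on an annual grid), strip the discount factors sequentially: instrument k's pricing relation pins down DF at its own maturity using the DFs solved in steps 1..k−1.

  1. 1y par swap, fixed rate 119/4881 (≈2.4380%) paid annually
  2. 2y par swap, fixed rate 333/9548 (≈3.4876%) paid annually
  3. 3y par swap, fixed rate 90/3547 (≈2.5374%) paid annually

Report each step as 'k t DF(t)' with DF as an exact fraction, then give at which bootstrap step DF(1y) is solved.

1 1 4881/5000
2 2 4667/5000
3 3 116/125
DF(1y) is solved at step 1

step 1 [1y] swap r/1=119/4881: DF=(1 − 119/4881·(0))/(1+119/4881) = 4881/5000 ≈ 0.976200
step 2 [2y] swap r/1=333/9548: DF=(1 − 333/9548·(0.976200))/(1+333/9548) = 4667/5000 ≈ 0.933400
step 3 [3y] swap r/1=90/3547: DF=(1 − 90/3547·(0.976200+0.933400))/(1+90/3547) = 116/125 ≈ 0.928000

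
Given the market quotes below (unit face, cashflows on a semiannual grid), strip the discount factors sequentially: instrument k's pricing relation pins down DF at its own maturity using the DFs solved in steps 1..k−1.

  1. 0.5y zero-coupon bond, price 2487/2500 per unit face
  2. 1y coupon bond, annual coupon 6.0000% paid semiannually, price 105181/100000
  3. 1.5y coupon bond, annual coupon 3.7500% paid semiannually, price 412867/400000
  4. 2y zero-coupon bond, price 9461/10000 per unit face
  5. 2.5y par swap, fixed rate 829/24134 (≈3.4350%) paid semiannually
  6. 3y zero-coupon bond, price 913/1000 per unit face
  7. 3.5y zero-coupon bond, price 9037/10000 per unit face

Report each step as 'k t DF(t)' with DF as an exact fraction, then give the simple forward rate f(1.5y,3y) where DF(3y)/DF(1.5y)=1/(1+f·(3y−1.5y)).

step 1 [0.5y] zero: DF = P = 2487/2500 ≈ 0.994800
step 2 [1y] bond c/2=3/100: DF=(105181/100000 − 3/100·(0.994800))/(1+3/100) = 4961/5000 ≈ 0.992200
step 3 [1.5y] bond c/2=3/160: DF=(412867/400000 − 3/160·(0.994800+0.992200))/(1+3/160) = 4883/5000 ≈ 0.976600
step 4 [2y] zero: DF = P = 9461/10000 ≈ 0.946100
step 5 [2.5y] swap r/2=829/48268: DF=(1 − 829/48268·(0.994800+0.992200+0.976600+0.946100))/(1+829/48268) = 9171/10000 ≈ 0.917100
step 6 [3y] zero: DF = P = 913/1000 ≈ 0.913000
step 7 [3.5y] zero: DF = P = 9037/10000 ≈ 0.903700

1 1/2 2487/2500
2 1 4961/5000
3 3/2 4883/5000
4 2 9461/10000
5 5/2 9171/10000
6 3 913/1000
7 7/2 9037/10000
f(1.5y,3y) = ((4883/5000)/(913/1000) − 1)/(3/2) = 212/4565 ≈ 4.6440%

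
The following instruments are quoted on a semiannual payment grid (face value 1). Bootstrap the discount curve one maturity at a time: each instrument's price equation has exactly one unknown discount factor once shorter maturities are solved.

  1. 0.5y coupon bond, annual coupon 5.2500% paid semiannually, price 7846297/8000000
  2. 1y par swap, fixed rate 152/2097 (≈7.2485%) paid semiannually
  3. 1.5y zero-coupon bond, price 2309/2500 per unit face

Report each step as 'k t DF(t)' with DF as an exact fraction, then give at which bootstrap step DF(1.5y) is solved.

step 1 [0.5y] bond c/2=21/800: DF=(7846297/8000000 − 21/800·(0))/(1+21/800) = 9557/10000 ≈ 0.955700
step 2 [1y] swap r/2=76/2097: DF=(1 − 76/2097·(0.955700))/(1+76/2097) = 2329/2500 ≈ 0.931600
step 3 [1.5y] zero: DF = P = 2309/2500 ≈ 0.923600

1 1/2 9557/10000
2 1 2329/2500
3 3/2 2309/2500
DF(1.5y) is solved at step 3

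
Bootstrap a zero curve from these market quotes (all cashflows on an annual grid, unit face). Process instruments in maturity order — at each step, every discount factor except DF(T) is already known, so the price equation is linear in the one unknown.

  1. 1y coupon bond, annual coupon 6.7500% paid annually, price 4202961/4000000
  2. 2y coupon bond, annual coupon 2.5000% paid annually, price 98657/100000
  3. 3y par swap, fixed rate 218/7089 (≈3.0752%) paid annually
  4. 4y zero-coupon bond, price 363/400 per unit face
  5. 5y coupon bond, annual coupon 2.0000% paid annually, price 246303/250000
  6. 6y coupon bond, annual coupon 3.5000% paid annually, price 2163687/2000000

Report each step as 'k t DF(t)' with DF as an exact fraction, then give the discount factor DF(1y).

1 1 9843/10000
2 2 1877/2000
3 3 1141/1250
4 4 363/400
5 5 357/400
6 6 1777/2000
DF(1y) = 9843/10000 ≈ 0.984300

step 1 [1y] bond c/1=27/400: DF=(4202961/4000000 − 27/400·(0))/(1+27/400) = 9843/10000 ≈ 0.984300
step 2 [2y] bond c/1=1/40: DF=(98657/100000 − 1/40·(0.984300))/(1+1/40) = 1877/2000 ≈ 0.938500
step 3 [3y] swap r/1=218/7089: DF=(1 − 218/7089·(0.984300+0.938500))/(1+218/7089) = 1141/1250 ≈ 0.912800
step 4 [4y] zero: DF = P = 363/400 ≈ 0.907500
step 5 [5y] bond c/1=1/50: DF=(246303/250000 − 1/50·(0.984300+0.938500+0.912800+0.907500))/(1+1/50) = 357/400 ≈ 0.892500
step 6 [6y] bond c/1=7/200: DF=(2163687/2000000 − 7/200·(0.984300+0.938500+0.912800+0.907500+0.892500))/(1+7/200) = 1777/2000 ≈ 0.888500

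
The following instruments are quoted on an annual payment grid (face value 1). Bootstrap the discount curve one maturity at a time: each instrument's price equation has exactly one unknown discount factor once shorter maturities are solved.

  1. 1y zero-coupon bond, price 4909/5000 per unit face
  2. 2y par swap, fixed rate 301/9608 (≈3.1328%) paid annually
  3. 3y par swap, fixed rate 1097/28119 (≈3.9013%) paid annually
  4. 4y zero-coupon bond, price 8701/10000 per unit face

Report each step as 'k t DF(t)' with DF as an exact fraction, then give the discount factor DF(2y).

step 1 [1y] zero: DF = P = 4909/5000 ≈ 0.981800
step 2 [2y] swap r/1=301/9608: DF=(1 − 301/9608·(0.981800))/(1+301/9608) = 4699/5000 ≈ 0.939800
step 3 [3y] swap r/1=1097/28119: DF=(1 − 1097/28119·(0.981800+0.939800))/(1+1097/28119) = 8903/10000 ≈ 0.890300
step 4 [4y] zero: DF = P = 8701/10000 ≈ 0.870100

1 1 4909/5000
2 2 4699/5000
3 3 8903/10000
4 4 8701/10000
DF(2y) = 4699/5000 ≈ 0.939800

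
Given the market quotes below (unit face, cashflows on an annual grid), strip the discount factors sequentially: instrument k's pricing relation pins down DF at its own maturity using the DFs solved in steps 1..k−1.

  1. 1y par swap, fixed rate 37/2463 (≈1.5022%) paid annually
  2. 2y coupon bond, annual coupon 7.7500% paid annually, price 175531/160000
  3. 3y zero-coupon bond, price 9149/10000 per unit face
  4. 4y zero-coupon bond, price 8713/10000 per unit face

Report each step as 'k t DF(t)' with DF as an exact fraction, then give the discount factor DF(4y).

1 1 2463/2500
2 2 9473/10000
3 3 9149/10000
4 4 8713/10000
DF(4y) = 8713/10000 ≈ 0.871300

step 1 [1y] swap r/1=37/2463: DF=(1 − 37/2463·(0))/(1+37/2463) = 2463/2500 ≈ 0.985200
step 2 [2y] bond c/1=31/400: DF=(175531/160000 − 31/400·(0.985200))/(1+31/400) = 9473/10000 ≈ 0.947300
step 3 [3y] zero: DF = P = 9149/10000 ≈ 0.914900
step 4 [4y] zero: DF = P = 8713/10000 ≈ 0.871300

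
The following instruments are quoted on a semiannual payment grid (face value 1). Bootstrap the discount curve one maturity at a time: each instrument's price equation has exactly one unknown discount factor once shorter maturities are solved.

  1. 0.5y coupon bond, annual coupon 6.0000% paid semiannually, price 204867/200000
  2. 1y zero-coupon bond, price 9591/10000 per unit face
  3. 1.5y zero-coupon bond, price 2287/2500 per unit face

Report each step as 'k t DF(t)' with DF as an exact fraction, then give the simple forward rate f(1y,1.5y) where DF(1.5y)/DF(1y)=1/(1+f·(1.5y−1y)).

step 1 [0.5y] bond c/2=3/100: DF=(204867/200000 − 3/100·(0))/(1+3/100) = 1989/2000 ≈ 0.994500
step 2 [1y] zero: DF = P = 9591/10000 ≈ 0.959100
step 3 [1.5y] zero: DF = P = 2287/2500 ≈ 0.914800

1 1/2 1989/2000
2 1 9591/10000
3 3/2 2287/2500
f(1y,1.5y) = ((9591/10000)/(2287/2500) − 1)/(1/2) = 443/4574 ≈ 9.6852%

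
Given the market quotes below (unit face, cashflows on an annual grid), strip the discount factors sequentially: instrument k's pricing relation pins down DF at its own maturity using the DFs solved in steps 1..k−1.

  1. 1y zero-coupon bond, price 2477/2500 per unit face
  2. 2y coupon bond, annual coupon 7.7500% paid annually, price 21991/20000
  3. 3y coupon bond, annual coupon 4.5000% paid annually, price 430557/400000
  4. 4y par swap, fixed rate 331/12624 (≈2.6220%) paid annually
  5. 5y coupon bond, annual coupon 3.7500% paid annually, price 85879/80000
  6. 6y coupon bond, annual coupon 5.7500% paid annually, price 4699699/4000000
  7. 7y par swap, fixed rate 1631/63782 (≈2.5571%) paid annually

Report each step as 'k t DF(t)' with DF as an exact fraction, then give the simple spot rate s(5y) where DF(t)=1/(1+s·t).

step 1 [1y] zero: DF = P = 2477/2500 ≈ 0.990800
step 2 [2y] bond c/1=31/400: DF=(21991/20000 − 31/400·(0.990800))/(1+31/400) = 2373/2500 ≈ 0.949200
step 3 [3y] bond c/1=9/200: DF=(430557/400000 − 9/200·(0.990800+0.949200))/(1+9/200) = 1893/2000 ≈ 0.946500
step 4 [4y] swap r/1=331/12624: DF=(1 − 331/12624·(0.990800+0.949200+0.946500))/(1+331/12624) = 9007/10000 ≈ 0.900700
step 5 [5y] bond c/1=3/80: DF=(85879/80000 − 3/80·(0.990800+0.949200+0.946500+0.900700))/(1+3/80) = 4489/5000 ≈ 0.897800
step 6 [6y] bond c/1=23/400: DF=(4699699/4000000 − 23/400·(0.990800+0.949200+0.946500+0.900700+0.897800))/(1+23/400) = 8563/10000 ≈ 0.856300
step 7 [7y] swap r/1=1631/63782: DF=(1 − 1631/63782·(0.990800+0.949200+0.946500+0.900700+0.897800+0.856300))/(1+1631/63782) = 8369/10000 ≈ 0.836900

1 1 2477/2500
2 2 2373/2500
3 3 1893/2000
4 4 9007/10000
5 5 4489/5000
6 6 8563/10000
7 7 8369/10000
s(5y) = (1/(4489/5000) − 1)/(5) = 511/22445 ≈ 2.2767%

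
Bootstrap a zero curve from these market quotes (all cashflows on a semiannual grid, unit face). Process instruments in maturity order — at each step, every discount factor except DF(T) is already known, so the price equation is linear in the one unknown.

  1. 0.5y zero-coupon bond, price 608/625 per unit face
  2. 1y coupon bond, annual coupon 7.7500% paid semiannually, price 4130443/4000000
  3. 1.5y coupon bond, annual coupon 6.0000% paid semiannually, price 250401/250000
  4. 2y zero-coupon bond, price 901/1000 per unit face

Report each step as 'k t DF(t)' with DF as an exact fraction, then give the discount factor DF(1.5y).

step 1 [0.5y] zero: DF = P = 608/625 ≈ 0.972800
step 2 [1y] bond c/2=31/800: DF=(4130443/4000000 − 31/800·(0.972800))/(1+31/800) = 4789/5000 ≈ 0.957800
step 3 [1.5y] bond c/2=3/100: DF=(250401/250000 − 3/100·(0.972800+0.957800))/(1+3/100) = 4581/5000 ≈ 0.916200
step 4 [2y] zero: DF = P = 901/1000 ≈ 0.901000

1 1/2 608/625
2 1 4789/5000
3 3/2 4581/5000
4 2 901/1000
DF(1.5y) = 4581/5000 ≈ 0.916200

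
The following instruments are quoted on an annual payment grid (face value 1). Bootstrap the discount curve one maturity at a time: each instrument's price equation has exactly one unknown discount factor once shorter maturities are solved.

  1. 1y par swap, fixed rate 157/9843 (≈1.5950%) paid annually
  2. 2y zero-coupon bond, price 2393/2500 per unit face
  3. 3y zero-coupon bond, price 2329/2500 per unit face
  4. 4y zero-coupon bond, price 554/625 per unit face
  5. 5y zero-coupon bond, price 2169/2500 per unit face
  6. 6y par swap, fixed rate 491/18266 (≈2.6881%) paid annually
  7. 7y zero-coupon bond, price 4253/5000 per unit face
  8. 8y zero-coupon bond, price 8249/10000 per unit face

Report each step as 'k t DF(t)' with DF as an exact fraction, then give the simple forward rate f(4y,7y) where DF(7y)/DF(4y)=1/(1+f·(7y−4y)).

1 1 9843/10000
2 2 2393/2500
3 3 2329/2500
4 4 554/625
5 5 2169/2500
6 6 8527/10000
7 7 4253/5000
8 8 8249/10000
f(4y,7y) = ((554/625)/(4253/5000) − 1)/(3) = 179/12759 ≈ 1.4029%

step 1 [1y] swap r/1=157/9843: DF=(1 − 157/9843·(0))/(1+157/9843) = 9843/10000 ≈ 0.984300
step 2 [2y] zero: DF = P = 2393/2500 ≈ 0.957200
step 3 [3y] zero: DF = P = 2329/2500 ≈ 0.931600
step 4 [4y] zero: DF = P = 554/625 ≈ 0.886400
step 5 [5y] zero: DF = P = 2169/2500 ≈ 0.867600
step 6 [6y] swap r/1=491/18266: DF=(1 − 491/18266·(0.984300+0.957200+0.931600+0.886400+0.867600))/(1+491/18266) = 8527/10000 ≈ 0.852700
step 7 [7y] zero: DF = P = 4253/5000 ≈ 0.850600
step 8 [8y] zero: DF = P = 8249/10000 ≈ 0.824900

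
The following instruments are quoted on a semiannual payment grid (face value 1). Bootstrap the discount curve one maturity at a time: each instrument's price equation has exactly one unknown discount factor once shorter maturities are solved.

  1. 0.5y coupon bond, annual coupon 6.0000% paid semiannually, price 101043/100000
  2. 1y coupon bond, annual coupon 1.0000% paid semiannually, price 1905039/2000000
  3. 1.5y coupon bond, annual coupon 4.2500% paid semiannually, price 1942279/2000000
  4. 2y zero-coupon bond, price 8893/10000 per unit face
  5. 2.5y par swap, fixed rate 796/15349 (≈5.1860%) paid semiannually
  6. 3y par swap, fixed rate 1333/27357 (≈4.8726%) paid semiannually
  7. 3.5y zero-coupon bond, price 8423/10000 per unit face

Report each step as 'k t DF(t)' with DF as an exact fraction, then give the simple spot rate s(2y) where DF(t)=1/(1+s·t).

1 1/2 981/1000
2 1 9429/10000
3 3/2 9109/10000
4 2 8893/10000
5 5/2 4403/5000
6 3 8667/10000
7 7/2 8423/10000
s(2y) = (1/(8893/10000) − 1)/(2) = 1107/17786 ≈ 6.2240%

step 1 [0.5y] bond c/2=3/100: DF=(101043/100000 − 3/100·(0))/(1+3/100) = 981/1000 ≈ 0.981000
step 2 [1y] bond c/2=1/200: DF=(1905039/2000000 − 1/200·(0.981000))/(1+1/200) = 9429/10000 ≈ 0.942900
step 3 [1.5y] bond c/2=17/800: DF=(1942279/2000000 − 17/800·(0.981000+0.942900))/(1+17/800) = 9109/10000 ≈ 0.910900
step 4 [2y] zero: DF = P = 8893/10000 ≈ 0.889300
step 5 [2.5y] swap r/2=398/15349: DF=(1 − 398/15349·(0.981000+0.942900+0.910900+0.889300))/(1+398/15349) = 4403/5000 ≈ 0.880600
step 6 [3y] swap r/2=1333/54714: DF=(1 − 1333/54714·(0.981000+0.942900+0.910900+0.889300+0.880600))/(1+1333/54714) = 8667/10000 ≈ 0.866700
step 7 [3.5y] zero: DF = P = 8423/10000 ≈ 0.842300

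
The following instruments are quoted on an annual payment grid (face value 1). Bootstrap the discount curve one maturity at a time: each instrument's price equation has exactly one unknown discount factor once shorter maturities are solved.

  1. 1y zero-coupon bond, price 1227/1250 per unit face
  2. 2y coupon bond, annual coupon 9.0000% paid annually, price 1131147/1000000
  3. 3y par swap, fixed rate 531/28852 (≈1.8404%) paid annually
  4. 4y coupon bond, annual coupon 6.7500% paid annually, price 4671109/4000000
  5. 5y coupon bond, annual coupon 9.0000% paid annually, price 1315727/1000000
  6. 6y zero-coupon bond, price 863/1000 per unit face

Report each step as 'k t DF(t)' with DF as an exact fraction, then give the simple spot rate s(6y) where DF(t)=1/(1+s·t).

step 1 [1y] zero: DF = P = 1227/1250 ≈ 0.981600
step 2 [2y] bond c/1=9/100: DF=(1131147/1000000 − 9/100·(0.981600))/(1+9/100) = 9567/10000 ≈ 0.956700
step 3 [3y] swap r/1=531/28852: DF=(1 − 531/28852·(0.981600+0.956700))/(1+531/28852) = 9469/10000 ≈ 0.946900
step 4 [4y] bond c/1=27/400: DF=(4671109/4000000 − 27/400·(0.981600+0.956700+0.946900))/(1+27/400) = 1823/2000 ≈ 0.911500
step 5 [5y] bond c/1=9/100: DF=(1315727/1000000 − 9/100·(0.981600+0.956700+0.946900+0.911500))/(1+9/100) = 1117/1250 ≈ 0.893600
step 6 [6y] zero: DF = P = 863/1000 ≈ 0.863000

1 1 1227/1250
2 2 9567/10000
3 3 9469/10000
4 4 1823/2000
5 5 1117/1250
6 6 863/1000
s(6y) = (1/(863/1000) − 1)/(6) = 137/5178 ≈ 2.6458%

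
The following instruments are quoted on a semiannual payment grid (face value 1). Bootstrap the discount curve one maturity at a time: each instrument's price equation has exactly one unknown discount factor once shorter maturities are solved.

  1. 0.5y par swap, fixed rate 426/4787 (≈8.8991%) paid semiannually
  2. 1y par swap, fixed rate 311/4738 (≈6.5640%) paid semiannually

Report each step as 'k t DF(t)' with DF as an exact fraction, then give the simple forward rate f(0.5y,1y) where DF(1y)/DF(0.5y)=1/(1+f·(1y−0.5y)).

step 1 [0.5y] swap r/2=213/4787: DF=(1 − 213/4787·(0))/(1+213/4787) = 4787/5000 ≈ 0.957400
step 2 [1y] swap r/2=311/9476: DF=(1 − 311/9476·(0.957400))/(1+311/9476) = 4689/5000 ≈ 0.937800

1 1/2 4787/5000
2 1 4689/5000
f(0.5y,1y) = ((4787/5000)/(4689/5000) − 1)/(1/2) = 196/4689 ≈ 4.1800%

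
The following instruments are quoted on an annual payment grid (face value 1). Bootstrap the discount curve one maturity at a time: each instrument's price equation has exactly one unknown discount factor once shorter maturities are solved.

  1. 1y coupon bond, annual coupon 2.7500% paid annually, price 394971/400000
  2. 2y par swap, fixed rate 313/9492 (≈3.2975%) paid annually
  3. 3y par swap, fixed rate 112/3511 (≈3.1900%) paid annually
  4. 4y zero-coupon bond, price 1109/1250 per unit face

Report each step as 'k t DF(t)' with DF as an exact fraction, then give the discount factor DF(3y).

step 1 [1y] bond c/1=11/400: DF=(394971/400000 − 11/400·(0))/(1+11/400) = 961/1000 ≈ 0.961000
step 2 [2y] swap r/1=313/9492: DF=(1 − 313/9492·(0.961000))/(1+313/9492) = 4687/5000 ≈ 0.937400
step 3 [3y] swap r/1=112/3511: DF=(1 − 112/3511·(0.961000+0.937400))/(1+112/3511) = 569/625 ≈ 0.910400
step 4 [4y] zero: DF = P = 1109/1250 ≈ 0.887200

1 1 961/1000
2 2 4687/5000
3 3 569/625
4 4 1109/1250
DF(3y) = 569/625 ≈ 0.910400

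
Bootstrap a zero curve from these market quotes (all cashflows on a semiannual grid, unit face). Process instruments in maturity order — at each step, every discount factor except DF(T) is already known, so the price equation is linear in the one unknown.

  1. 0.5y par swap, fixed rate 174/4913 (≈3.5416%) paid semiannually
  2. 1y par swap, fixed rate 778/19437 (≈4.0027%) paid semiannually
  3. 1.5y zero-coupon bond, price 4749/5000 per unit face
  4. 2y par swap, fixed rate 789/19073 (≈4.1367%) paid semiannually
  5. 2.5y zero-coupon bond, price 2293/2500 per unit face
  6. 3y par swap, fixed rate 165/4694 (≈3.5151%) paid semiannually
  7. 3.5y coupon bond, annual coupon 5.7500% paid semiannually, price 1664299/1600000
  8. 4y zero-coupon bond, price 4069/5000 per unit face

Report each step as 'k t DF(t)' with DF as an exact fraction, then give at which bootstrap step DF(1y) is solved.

step 1 [0.5y] swap r/2=87/4913: DF=(1 − 87/4913·(0))/(1+87/4913) = 4913/5000 ≈ 0.982600
step 2 [1y] swap r/2=389/19437: DF=(1 − 389/19437·(0.982600))/(1+389/19437) = 9611/10000 ≈ 0.961100
step 3 [1.5y] zero: DF = P = 4749/5000 ≈ 0.949800
step 4 [2y] swap r/2=789/38146: DF=(1 − 789/38146·(0.982600+0.961100+0.949800))/(1+789/38146) = 9211/10000 ≈ 0.921100
step 5 [2.5y] zero: DF = P = 2293/2500 ≈ 0.917200
step 6 [3y] swap r/2=165/9388: DF=(1 − 165/9388·(0.982600+0.961100+0.949800+0.921100+0.917200))/(1+165/9388) = 901/1000 ≈ 0.901000
step 7 [3.5y] bond c/2=23/800: DF=(1664299/1600000 − 23/800·(0.982600+0.961100+0.949800+0.921100+0.917200+0.901000))/(1+23/800) = 8537/10000 ≈ 0.853700
step 8 [4y] zero: DF = P = 4069/5000 ≈ 0.813800

1 1/2 4913/5000
2 1 9611/10000
3 3/2 4749/5000
4 2 9211/10000
5 5/2 2293/2500
6 3 901/1000
7 7/2 8537/10000
8 4 4069/5000
DF(1y) is solved at step 2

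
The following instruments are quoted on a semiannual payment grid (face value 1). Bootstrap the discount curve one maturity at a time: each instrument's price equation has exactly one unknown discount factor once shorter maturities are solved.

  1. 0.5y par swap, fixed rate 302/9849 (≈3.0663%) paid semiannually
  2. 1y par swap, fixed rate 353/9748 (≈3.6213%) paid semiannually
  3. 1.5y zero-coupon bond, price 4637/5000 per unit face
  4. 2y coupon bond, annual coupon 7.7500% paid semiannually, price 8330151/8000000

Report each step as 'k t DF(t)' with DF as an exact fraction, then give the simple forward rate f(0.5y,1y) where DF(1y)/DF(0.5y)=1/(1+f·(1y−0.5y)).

1 1/2 9849/10000
2 1 9647/10000
3 3/2 4637/5000
4 2 8951/10000
f(0.5y,1y) = ((9849/10000)/(9647/10000) − 1)/(1/2) = 404/9647 ≈ 4.1878%

step 1 [0.5y] swap r/2=151/9849: DF=(1 − 151/9849·(0))/(1+151/9849) = 9849/10000 ≈ 0.984900
step 2 [1y] swap r/2=353/19496: DF=(1 − 353/19496·(0.984900))/(1+353/19496) = 9647/10000 ≈ 0.964700
step 3 [1.5y] zero: DF = P = 4637/5000 ≈ 0.927400
step 4 [2y] bond c/2=31/800: DF=(8330151/8000000 − 31/800·(0.984900+0.964700+0.927400))/(1+31/800) = 8951/10000 ≈ 0.895100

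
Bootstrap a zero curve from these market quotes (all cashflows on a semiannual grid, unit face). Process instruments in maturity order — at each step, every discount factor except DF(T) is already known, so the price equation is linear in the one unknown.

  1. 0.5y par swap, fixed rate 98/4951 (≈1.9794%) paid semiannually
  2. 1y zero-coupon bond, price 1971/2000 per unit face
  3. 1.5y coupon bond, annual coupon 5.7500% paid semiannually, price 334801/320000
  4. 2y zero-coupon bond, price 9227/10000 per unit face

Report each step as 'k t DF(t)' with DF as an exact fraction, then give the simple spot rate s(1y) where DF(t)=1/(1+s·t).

1 1/2 4951/5000
2 1 1971/2000
3 3/2 4809/5000
4 2 9227/10000
s(1y) = (1/(1971/2000) − 1)/(1) = 29/1971 ≈ 1.4713%

step 1 [0.5y] swap r/2=49/4951: DF=(1 − 49/4951·(0))/(1+49/4951) = 4951/5000 ≈ 0.990200
step 2 [1y] zero: DF = P = 1971/2000 ≈ 0.985500
step 3 [1.5y] bond c/2=23/800: DF=(334801/320000 − 23/800·(0.990200+0.985500))/(1+23/800) = 4809/5000 ≈ 0.961800
step 4 [2y] zero: DF = P = 9227/10000 ≈ 0.922700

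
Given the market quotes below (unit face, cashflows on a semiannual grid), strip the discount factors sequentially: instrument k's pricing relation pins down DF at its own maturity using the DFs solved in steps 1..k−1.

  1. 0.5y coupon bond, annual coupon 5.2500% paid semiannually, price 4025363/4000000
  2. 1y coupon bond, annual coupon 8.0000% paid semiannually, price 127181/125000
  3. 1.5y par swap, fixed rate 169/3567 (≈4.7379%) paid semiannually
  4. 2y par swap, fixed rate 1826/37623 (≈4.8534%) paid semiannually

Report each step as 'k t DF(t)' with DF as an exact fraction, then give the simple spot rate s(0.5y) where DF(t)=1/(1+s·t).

step 1 [0.5y] bond c/2=21/800: DF=(4025363/4000000 − 21/800·(0))/(1+21/800) = 4903/5000 ≈ 0.980600
step 2 [1y] bond c/2=1/25: DF=(127181/125000 − 1/25·(0.980600))/(1+1/25) = 4703/5000 ≈ 0.940600
step 3 [1.5y] swap r/2=169/7134: DF=(1 − 169/7134·(0.980600+0.940600))/(1+169/7134) = 2331/2500 ≈ 0.932400
step 4 [2y] swap r/2=913/37623: DF=(1 − 913/37623·(0.980600+0.940600+0.932400))/(1+913/37623) = 9087/10000 ≈ 0.908700

1 1/2 4903/5000
2 1 4703/5000
3 3/2 2331/2500
4 2 9087/10000
s(0.5y) = (1/(4903/5000) − 1)/(1/2) = 194/4903 ≈ 3.9568%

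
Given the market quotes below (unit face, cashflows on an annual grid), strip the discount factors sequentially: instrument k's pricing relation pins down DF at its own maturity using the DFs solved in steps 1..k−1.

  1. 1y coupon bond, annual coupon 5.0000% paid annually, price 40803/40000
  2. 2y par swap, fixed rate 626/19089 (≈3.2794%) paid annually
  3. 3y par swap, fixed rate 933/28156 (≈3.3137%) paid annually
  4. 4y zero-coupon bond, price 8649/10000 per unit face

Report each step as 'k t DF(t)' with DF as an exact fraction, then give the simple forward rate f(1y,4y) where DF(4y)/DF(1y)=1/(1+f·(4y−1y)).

step 1 [1y] bond c/1=1/20: DF=(40803/40000 − 1/20·(0))/(1+1/20) = 1943/2000 ≈ 0.971500
step 2 [2y] swap r/1=626/19089: DF=(1 − 626/19089·(0.971500))/(1+626/19089) = 4687/5000 ≈ 0.937400
step 3 [3y] swap r/1=933/28156: DF=(1 − 933/28156·(0.971500+0.937400))/(1+933/28156) = 9067/10000 ≈ 0.906700
step 4 [4y] zero: DF = P = 8649/10000 ≈ 0.864900

1 1 1943/2000
2 2 4687/5000
3 3 9067/10000
4 4 8649/10000
f(1y,4y) = ((1943/2000)/(8649/10000) − 1)/(3) = 1066/25947 ≈ 4.1084%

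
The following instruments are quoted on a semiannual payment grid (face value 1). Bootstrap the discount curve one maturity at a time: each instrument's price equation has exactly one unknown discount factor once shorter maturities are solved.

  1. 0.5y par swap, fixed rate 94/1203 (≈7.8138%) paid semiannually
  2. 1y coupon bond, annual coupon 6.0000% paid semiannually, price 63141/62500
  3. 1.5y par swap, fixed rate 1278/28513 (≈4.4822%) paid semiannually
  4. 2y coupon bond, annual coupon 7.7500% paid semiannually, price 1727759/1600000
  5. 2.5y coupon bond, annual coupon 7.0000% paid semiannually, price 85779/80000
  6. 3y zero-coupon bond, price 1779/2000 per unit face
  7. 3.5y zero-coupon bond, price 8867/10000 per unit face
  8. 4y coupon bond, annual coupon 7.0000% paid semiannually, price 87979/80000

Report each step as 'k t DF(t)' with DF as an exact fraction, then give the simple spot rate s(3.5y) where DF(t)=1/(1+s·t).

1 1/2 1203/1250
2 1 1191/1250
3 3/2 9361/10000
4 2 2333/2500
5 5/2 227/250
6 3 1779/2000
7 7/2 8867/10000
8 4 4219/5000
s(3.5y) = (1/(8867/10000) − 1)/(7/2) = 2266/62069 ≈ 3.6508%

step 1 [0.5y] swap r/2=47/1203: DF=(1 − 47/1203·(0))/(1+47/1203) = 1203/1250 ≈ 0.962400
step 2 [1y] bond c/2=3/100: DF=(63141/62500 − 3/100·(0.962400))/(1+3/100) = 1191/1250 ≈ 0.952800
step 3 [1.5y] swap r/2=639/28513: DF=(1 − 639/28513·(0.962400+0.952800))/(1+639/28513) = 9361/10000 ≈ 0.936100
step 4 [2y] bond c/2=31/800: DF=(1727759/1600000 − 31/800·(0.962400+0.952800+0.936100))/(1+31/800) = 2333/2500 ≈ 0.933200
step 5 [2.5y] bond c/2=7/200: DF=(85779/80000 − 7/200·(0.962400+0.952800+0.936100+0.933200))/(1+7/200) = 227/250 ≈ 0.908000
step 6 [3y] zero: DF = P = 1779/2000 ≈ 0.889500
step 7 [3.5y] zero: DF = P = 8867/10000 ≈ 0.886700
step 8 [4y] bond c/2=7/200: DF=(87979/80000 − 7/200·(0.962400+0.952800+0.936100+0.933200+0.908000+0.889500+0.886700))/(1+7/200) = 4219/5000 ≈ 0.843800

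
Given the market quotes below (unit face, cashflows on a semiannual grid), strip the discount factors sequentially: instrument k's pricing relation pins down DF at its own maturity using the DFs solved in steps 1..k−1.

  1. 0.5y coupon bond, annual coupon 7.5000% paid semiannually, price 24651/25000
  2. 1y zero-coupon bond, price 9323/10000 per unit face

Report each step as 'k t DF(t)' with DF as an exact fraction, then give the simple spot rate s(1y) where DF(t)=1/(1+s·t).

step 1 [0.5y] bond c/2=3/80: DF=(24651/25000 − 3/80·(0))/(1+3/80) = 594/625 ≈ 0.950400
step 2 [1y] zero: DF = P = 9323/10000 ≈ 0.932300

1 1/2 594/625
2 1 9323/10000
s(1y) = (1/(9323/10000) − 1)/(1) = 677/9323 ≈ 7.2616%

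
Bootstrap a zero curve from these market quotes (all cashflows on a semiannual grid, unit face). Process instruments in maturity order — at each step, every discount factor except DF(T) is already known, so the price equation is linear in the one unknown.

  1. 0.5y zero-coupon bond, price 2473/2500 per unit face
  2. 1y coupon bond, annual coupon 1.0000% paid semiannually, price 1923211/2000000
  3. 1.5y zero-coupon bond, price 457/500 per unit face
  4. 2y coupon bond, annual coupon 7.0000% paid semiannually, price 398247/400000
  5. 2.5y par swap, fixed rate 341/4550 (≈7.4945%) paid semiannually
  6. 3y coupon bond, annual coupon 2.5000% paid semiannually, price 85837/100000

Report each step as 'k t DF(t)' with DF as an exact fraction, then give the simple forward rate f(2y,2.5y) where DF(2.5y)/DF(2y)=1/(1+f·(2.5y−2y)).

step 1 [0.5y] zero: DF = P = 2473/2500 ≈ 0.989200
step 2 [1y] bond c/2=1/200: DF=(1923211/2000000 − 1/200·(0.989200))/(1+1/200) = 9519/10000 ≈ 0.951900
step 3 [1.5y] zero: DF = P = 457/500 ≈ 0.914000
step 4 [2y] bond c/2=7/200: DF=(398247/400000 − 7/200·(0.989200+0.951900+0.914000))/(1+7/200) = 4327/5000 ≈ 0.865400
step 5 [2.5y] swap r/2=341/9100: DF=(1 − 341/9100·(0.989200+0.951900+0.914000+0.865400))/(1+341/9100) = 1659/2000 ≈ 0.829500
step 6 [3y] bond c/2=1/80: DF=(85837/100000 − 1/80·(0.989200+0.951900+0.914000+0.865400+0.829500))/(1+1/80) = 1979/2500 ≈ 0.791600

1 1/2 2473/2500
2 1 9519/10000
3 3/2 457/500
4 2 4327/5000
5 5/2 1659/2000
6 3 1979/2500
f(2y,2.5y) = ((4327/5000)/(1659/2000) − 1)/(1/2) = 718/8295 ≈ 8.6558%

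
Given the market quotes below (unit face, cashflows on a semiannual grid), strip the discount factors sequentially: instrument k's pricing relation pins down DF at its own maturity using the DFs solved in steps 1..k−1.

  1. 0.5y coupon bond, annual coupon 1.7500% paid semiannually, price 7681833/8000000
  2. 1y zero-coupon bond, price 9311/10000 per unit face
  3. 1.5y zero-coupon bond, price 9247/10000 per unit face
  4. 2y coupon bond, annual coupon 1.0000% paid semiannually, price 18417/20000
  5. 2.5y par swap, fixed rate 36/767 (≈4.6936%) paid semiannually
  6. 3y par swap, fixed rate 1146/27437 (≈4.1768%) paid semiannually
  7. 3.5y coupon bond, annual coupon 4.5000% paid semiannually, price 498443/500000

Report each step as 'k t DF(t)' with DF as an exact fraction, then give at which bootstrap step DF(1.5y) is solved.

1 1/2 9519/10000
2 1 9311/10000
3 3/2 9247/10000
4 2 9023/10000
5 5/2 223/250
6 3 4427/5000
7 7/2 4271/5000
DF(1.5y) is solved at step 3

step 1 [0.5y] bond c/2=7/800: DF=(7681833/8000000 − 7/800·(0))/(1+7/800) = 9519/10000 ≈ 0.951900
step 2 [1y] zero: DF = P = 9311/10000 ≈ 0.931100
step 3 [1.5y] zero: DF = P = 9247/10000 ≈ 0.924700
step 4 [2y] bond c/2=1/200: DF=(18417/20000 − 1/200·(0.951900+0.931100+0.924700))/(1+1/200) = 9023/10000 ≈ 0.902300
step 5 [2.5y] swap r/2=18/767: DF=(1 − 18/767·(0.951900+0.931100+0.924700+0.902300))/(1+18/767) = 223/250 ≈ 0.892000
step 6 [3y] swap r/2=573/27437: DF=(1 − 573/27437·(0.951900+0.931100+0.924700+0.902300+0.892000))/(1+573/27437) = 4427/5000 ≈ 0.885400
step 7 [3.5y] bond c/2=9/400: DF=(498443/500000 − 9/400·(0.951900+0.931100+0.924700+0.902300+0.892000+0.885400))/(1+9/400) = 4271/5000 ≈ 0.854200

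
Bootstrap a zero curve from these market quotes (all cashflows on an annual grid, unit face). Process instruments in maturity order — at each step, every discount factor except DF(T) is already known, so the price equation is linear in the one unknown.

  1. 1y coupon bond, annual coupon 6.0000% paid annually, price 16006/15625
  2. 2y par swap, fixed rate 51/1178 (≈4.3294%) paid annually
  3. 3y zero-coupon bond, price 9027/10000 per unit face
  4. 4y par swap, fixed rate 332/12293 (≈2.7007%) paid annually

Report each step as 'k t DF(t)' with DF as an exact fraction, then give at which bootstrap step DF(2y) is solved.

step 1 [1y] bond c/1=3/50: DF=(16006/15625 − 3/50·(0))/(1+3/50) = 604/625 ≈ 0.966400
step 2 [2y] swap r/1=51/1178: DF=(1 − 51/1178·(0.966400))/(1+51/1178) = 574/625 ≈ 0.918400
step 3 [3y] zero: DF = P = 9027/10000 ≈ 0.902700
step 4 [4y] swap r/1=332/12293: DF=(1 − 332/12293·(0.966400+0.918400+0.902700))/(1+332/12293) = 2251/2500 ≈ 0.900400

1 1 604/625
2 2 574/625
3 3 9027/10000
4 4 2251/2500
DF(2y) is solved at step 2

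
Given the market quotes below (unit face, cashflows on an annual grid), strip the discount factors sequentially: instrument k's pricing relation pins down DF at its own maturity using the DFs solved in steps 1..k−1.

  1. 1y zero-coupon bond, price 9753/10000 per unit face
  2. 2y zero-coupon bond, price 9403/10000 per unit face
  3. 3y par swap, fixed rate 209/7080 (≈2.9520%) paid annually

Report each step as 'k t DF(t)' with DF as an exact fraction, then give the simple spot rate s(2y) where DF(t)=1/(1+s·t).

1 1 9753/10000
2 2 9403/10000
3 3 2291/2500
s(2y) = (1/(9403/10000) − 1)/(2) = 597/18806 ≈ 3.1745%

step 1 [1y] zero: DF = P = 9753/10000 ≈ 0.975300
step 2 [2y] zero: DF = P = 9403/10000 ≈ 0.940300
step 3 [3y] swap r/1=209/7080: DF=(1 − 209/7080·(0.975300+0.940300))/(1+209/7080) = 2291/2500 ≈ 0.916400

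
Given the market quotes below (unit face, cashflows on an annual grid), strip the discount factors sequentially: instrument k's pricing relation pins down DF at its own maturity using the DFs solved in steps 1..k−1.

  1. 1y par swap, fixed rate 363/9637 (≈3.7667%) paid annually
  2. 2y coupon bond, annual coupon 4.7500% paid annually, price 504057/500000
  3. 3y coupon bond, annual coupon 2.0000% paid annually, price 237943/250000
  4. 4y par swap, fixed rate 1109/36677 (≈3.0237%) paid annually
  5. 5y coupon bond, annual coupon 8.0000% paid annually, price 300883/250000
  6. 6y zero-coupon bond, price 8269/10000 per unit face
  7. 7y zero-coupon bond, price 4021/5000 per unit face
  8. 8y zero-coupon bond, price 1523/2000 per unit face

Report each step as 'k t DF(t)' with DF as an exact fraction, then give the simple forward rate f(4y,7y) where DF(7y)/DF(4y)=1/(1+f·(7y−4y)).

1 1 9637/10000
2 2 9187/10000
3 3 4481/5000
4 4 8891/10000
5 5 8427/10000
6 6 8269/10000
7 7 4021/5000
8 8 1523/2000
f(4y,7y) = ((8891/10000)/(4021/5000) − 1)/(3) = 283/8042 ≈ 3.5190%

step 1 [1y] swap r/1=363/9637: DF=(1 − 363/9637·(0))/(1+363/9637) = 9637/10000 ≈ 0.963700
step 2 [2y] bond c/1=19/400: DF=(504057/500000 − 19/400·(0.963700))/(1+19/400) = 9187/10000 ≈ 0.918700
step 3 [3y] bond c/1=1/50: DF=(237943/250000 − 1/50·(0.963700+0.918700))/(1+1/50) = 4481/5000 ≈ 0.896200
step 4 [4y] swap r/1=1109/36677: DF=(1 − 1109/36677·(0.963700+0.918700+0.896200))/(1+1109/36677) = 8891/10000 ≈ 0.889100
step 5 [5y] bond c/1=2/25: DF=(300883/250000 − 2/25·(0.963700+0.918700+0.896200+0.889100))/(1+2/25) = 8427/10000 ≈ 0.842700
step 6 [6y] zero: DF = P = 8269/10000 ≈ 0.826900
step 7 [7y] zero: DF = P = 4021/5000 ≈ 0.804200
step 8 [8y] zero: DF = P = 1523/2000 ≈ 0.761500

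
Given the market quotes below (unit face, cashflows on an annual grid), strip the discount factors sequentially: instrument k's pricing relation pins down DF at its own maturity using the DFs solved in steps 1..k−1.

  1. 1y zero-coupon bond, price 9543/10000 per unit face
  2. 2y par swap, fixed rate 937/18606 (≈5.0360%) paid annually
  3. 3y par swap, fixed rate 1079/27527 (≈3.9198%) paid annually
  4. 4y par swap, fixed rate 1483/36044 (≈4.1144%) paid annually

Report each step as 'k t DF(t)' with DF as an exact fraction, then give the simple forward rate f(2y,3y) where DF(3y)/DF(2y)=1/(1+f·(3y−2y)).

step 1 [1y] zero: DF = P = 9543/10000 ≈ 0.954300
step 2 [2y] swap r/1=937/18606: DF=(1 − 937/18606·(0.954300))/(1+937/18606) = 9063/10000 ≈ 0.906300
step 3 [3y] swap r/1=1079/27527: DF=(1 − 1079/27527·(0.954300+0.906300))/(1+1079/27527) = 8921/10000 ≈ 0.892100
step 4 [4y] swap r/1=1483/36044: DF=(1 − 1483/36044·(0.954300+0.906300+0.892100))/(1+1483/36044) = 8517/10000 ≈ 0.851700

1 1 9543/10000
2 2 9063/10000
3 3 8921/10000
4 4 8517/10000
f(2y,3y) = ((9063/10000)/(8921/10000) − 1)/(1) = 142/8921 ≈ 1.5917%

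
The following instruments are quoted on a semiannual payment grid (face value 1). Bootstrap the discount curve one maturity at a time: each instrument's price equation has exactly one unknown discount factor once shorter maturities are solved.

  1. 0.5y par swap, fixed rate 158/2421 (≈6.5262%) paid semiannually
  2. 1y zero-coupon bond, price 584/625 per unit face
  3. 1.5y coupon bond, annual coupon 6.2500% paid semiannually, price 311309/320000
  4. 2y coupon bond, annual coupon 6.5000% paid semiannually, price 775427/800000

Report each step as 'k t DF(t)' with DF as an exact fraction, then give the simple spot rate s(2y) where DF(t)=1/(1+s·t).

1 1/2 2421/2500
2 1 584/625
3 3/2 8857/10000
4 2 851/1000
s(2y) = (1/(851/1000) − 1)/(2) = 149/1702 ≈ 8.7544%

step 1 [0.5y] swap r/2=79/2421: DF=(1 − 79/2421·(0))/(1+79/2421) = 2421/2500 ≈ 0.968400
step 2 [1y] zero: DF = P = 584/625 ≈ 0.934400
step 3 [1.5y] bond c/2=1/32: DF=(311309/320000 − 1/32·(0.968400+0.934400))/(1+1/32) = 8857/10000 ≈ 0.885700
step 4 [2y] bond c/2=13/400: DF=(775427/800000 − 13/400·(0.968400+0.934400+0.885700))/(1+13/400) = 851/1000 ≈ 0.851000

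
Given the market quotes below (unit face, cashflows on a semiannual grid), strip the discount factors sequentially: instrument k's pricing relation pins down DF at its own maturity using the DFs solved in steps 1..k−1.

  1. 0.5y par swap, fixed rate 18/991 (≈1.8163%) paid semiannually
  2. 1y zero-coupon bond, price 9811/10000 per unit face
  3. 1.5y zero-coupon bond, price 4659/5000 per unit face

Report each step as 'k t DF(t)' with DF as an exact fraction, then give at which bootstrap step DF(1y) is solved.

step 1 [0.5y] swap r/2=9/991: DF=(1 − 9/991·(0))/(1+9/991) = 991/1000 ≈ 0.991000
step 2 [1y] zero: DF = P = 9811/10000 ≈ 0.981100
step 3 [1.5y] zero: DF = P = 4659/5000 ≈ 0.931800

1 1/2 991/1000
2 1 9811/10000
3 3/2 4659/5000
DF(1y) is solved at step 2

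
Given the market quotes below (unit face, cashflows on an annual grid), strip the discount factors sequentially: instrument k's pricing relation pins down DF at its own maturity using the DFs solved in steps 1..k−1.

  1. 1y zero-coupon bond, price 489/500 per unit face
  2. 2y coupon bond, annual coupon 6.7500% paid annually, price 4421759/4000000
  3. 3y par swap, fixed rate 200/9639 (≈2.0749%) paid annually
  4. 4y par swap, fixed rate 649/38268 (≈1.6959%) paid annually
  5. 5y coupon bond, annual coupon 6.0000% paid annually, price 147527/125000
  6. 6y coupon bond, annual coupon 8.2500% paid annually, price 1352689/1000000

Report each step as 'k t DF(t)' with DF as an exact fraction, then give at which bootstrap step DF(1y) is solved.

1 1 489/500
2 2 9737/10000
3 3 47/50
4 4 9351/10000
5 5 1121/1250
6 6 556/625
DF(1y) is solved at step 1

step 1 [1y] zero: DF = P = 489/500 ≈ 0.978000
step 2 [2y] bond c/1=27/400: DF=(4421759/4000000 − 27/400·(0.978000))/(1+27/400) = 9737/10000 ≈ 0.973700
step 3 [3y] swap r/1=200/9639: DF=(1 − 200/9639·(0.978000+0.973700))/(1+200/9639) = 47/50 ≈ 0.940000
step 4 [4y] swap r/1=649/38268: DF=(1 − 649/38268·(0.978000+0.973700+0.940000))/(1+649/38268) = 9351/10000 ≈ 0.935100
step 5 [5y] bond c/1=3/50: DF=(147527/125000 − 3/50·(0.978000+0.973700+0.940000+0.935100))/(1+3/50) = 1121/1250 ≈ 0.896800
step 6 [6y] bond c/1=33/400: DF=(1352689/1000000 − 33/400·(0.978000+0.973700+0.940000+0.935100+0.896800))/(1+33/400) = 556/625 ≈ 0.889600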